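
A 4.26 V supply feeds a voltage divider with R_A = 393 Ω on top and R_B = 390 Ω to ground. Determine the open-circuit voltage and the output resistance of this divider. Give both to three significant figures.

V_th = 2.12 V, R_th = 196 Ω

V_th is the open-circuit tap voltage: 4.26 × 390/(393 + 390) = 2.12 V.
With the supply zeroed, R_A and R_B appear in parallel from the tap: R_th = R_A‖R_B = (393 × 390)/783.0 = 196 Ω.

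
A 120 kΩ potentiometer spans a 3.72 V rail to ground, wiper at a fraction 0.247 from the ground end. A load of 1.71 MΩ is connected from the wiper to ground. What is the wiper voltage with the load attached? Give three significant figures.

V ≈ 0.907 V

The wiper splits the pot into (1−α)R = 90.36 kΩ above and αR = 29.64 kΩ below.
Lower section ‖ load = 29.13 kΩ.
V_wiper = 3.72 × 29.13/(90.36 + 29.13) = 0.907 V.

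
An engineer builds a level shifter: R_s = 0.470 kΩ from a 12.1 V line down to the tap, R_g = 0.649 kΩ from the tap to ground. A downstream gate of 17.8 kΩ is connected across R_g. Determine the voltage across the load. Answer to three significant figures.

V_out ≈ 6.91 V

The load sits in parallel with R_g: R_g‖R_L = (649 × 17800) / (649 + 17800) = 626.2 Ω.
V_out = 12.1 × 626.2 / (470 + 626.2) = 12.1 × 626.2/1096 = 6.91 V.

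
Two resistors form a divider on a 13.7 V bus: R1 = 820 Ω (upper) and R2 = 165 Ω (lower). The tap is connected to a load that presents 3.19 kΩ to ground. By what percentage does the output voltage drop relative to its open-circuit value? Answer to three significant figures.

The divider's output (Thévenin) resistance is R1‖R2 = 137.4 Ω.
Fractional drop under load = R_th/(R_th + R_L) = 137.4 / (137.4 + 3190) = 0.04128.
So the output falls by 4.13 %.

4.13 %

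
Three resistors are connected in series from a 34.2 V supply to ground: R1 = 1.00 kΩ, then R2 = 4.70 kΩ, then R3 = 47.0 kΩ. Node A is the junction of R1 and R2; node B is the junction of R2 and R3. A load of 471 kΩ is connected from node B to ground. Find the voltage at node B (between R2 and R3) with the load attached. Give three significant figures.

V ≈ 30.2 V

At node B, R3 is in parallel with the load: R3‖R_L = 42.74 kΩ.
Below node A the resistance is R2 + (R3‖R_L) = 47.44 kΩ, so V_A = 34.2 × 47.44/48.44 = 33.49 V.
Then V_B = V_A × (R3‖R_L)/(R2 + R3‖R_L) = 33.49 × 42.74/47.44 = 30.2 V.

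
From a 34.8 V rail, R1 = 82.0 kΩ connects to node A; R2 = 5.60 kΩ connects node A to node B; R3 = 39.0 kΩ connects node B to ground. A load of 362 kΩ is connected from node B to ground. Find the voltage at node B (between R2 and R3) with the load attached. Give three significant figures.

V ≈ 9.98 V

At node B, R3 is in parallel with the load: R3‖R_L = 35.21 kΩ.
Below node A the resistance is R2 + (R3‖R_L) = 40.81 kΩ, so V_A = 34.8 × 40.81/122.8 = 11.56 V.
Then V_B = V_A × (R3‖R_L)/(R2 + R3‖R_L) = 11.56 × 35.21/40.81 = 9.98 V.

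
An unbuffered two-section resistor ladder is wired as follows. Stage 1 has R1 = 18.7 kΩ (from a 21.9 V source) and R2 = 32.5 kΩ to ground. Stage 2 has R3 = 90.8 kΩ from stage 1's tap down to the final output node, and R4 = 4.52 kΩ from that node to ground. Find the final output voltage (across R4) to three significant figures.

Stage 2 presents R3+R4 = 95.32 kΩ as a load on stage 1's tap.
Stage 1's lower leg becomes R2‖(R3+R4) = 24.24 kΩ, so V_mid = 21.9 × 24.24/42.94 = 12.36 V.
Stage 2 is itself unloaded: V_out = V_mid × R4/(R3+R4) = 12.36 × 4.52/95.32 = 0.586 V.

V_out ≈ 0.586 V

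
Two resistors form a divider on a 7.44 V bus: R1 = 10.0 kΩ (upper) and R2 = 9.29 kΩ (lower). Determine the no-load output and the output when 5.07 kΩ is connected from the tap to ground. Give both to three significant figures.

Open-circuit: V = 7.44 × 9.29/(10.0 + 9.29) = 3.58 V.
With the load, R2 becomes R2‖R_L = 3.280 kΩ, so V = 7.44 × 3.280/13.28 = 1.84 V.

Unloaded: 3.58 V; loaded: 1.84 V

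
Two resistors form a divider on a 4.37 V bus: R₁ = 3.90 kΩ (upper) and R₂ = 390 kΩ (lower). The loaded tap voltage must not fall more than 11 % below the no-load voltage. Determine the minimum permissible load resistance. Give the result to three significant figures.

R_L(min) ≈ 31.2 kΩ

Output resistance R_th = R₁‖R₂ = (3.90 × 390)/393.9 = 3.861 kΩ.
The fractional drop is R_th/(R_th + R_L); requiring this ≤ 0.110 gives R_L ≥ R_th(1/0.110 − 1) = 3.861 × 8.091 = 31.2 kΩ.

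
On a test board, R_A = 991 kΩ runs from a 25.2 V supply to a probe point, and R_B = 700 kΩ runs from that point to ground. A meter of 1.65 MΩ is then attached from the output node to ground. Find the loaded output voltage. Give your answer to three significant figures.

The load sits in parallel with R_B: R_B‖R_L = (700 × 1650) / (700 + 1650) = 491.5 kΩ.
V_out = 25.2 × 491.5 / (991 + 491.5) = 25.2 × 491.5/1482 = 8.35 V.

V_out ≈ 8.35 V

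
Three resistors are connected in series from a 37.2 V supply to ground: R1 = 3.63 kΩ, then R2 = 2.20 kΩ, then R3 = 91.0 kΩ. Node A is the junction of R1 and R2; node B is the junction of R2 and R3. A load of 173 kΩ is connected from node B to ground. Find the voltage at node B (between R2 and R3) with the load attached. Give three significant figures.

At node B, R3 is in parallel with the load: R3‖R_L = 59.63 kΩ.
Below node A the resistance is R2 + (R3‖R_L) = 61.83 kΩ, so V_A = 37.2 × 61.83/65.46 = 35.14 V.
Then V_B = V_A × (R3‖R_L)/(R2 + R3‖R_L) = 35.14 × 59.63/61.83 = 33.9 V.

V ≈ 33.9 V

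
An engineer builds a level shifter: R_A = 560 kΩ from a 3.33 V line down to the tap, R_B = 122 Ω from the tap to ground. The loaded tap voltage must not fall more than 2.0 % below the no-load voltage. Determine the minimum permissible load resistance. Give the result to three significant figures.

R_L(min) ≈ 5.98 kΩ

Output resistance R_th = R_A‖R_B = (560000 × 122)/560100 = 122.0 Ω.
The fractional drop is R_th/(R_th + R_L); requiring this ≤ 0.0200 gives R_L ≥ R_th(1/0.0200 − 1) = 122.0 × 49.00 = 5.98 kΩ.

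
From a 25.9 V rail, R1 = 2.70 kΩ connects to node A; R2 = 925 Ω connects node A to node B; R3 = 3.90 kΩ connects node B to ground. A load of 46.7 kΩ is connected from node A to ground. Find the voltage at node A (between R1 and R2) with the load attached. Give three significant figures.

Below node A the series string R2+R3 = 4825 Ω sits in parallel with the 46700 Ω load: 4373 Ω.
V_A = 25.9 × 4373/(2700 + 4373) = 16.0 V.

V ≈ 16.0 V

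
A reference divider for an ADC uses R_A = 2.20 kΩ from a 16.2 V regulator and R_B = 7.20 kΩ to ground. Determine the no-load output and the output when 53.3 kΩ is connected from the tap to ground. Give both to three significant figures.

Unloaded: 12.4 V; loaded: 12.0 V

Open-circuit: V = 16.2 × 7.20/(2.20 + 7.20) = 12.4 V.
With the load, R_B becomes R_B‖R_L = 6.343 kΩ, so V = 16.2 × 6.343/8.543 = 12.0 V.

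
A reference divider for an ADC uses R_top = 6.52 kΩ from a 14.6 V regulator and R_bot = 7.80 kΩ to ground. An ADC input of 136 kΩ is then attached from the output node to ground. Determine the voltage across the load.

The load sits in parallel with R_bot: R_bot‖R_L = (7.80 × 136) / (7.80 + 136) = 7.377 kΩ.
V_out = 14.6 × 7.377 / (6.52 + 7.377) = 14.6 × 7.377/13.90 = 7.75 V.

V_out ≈ 7.75 V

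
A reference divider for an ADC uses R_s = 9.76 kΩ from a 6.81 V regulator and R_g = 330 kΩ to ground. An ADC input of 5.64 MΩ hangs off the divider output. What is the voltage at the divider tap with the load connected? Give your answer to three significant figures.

V_out ≈ 6.60 V

The load sits in parallel with R_g: R_g‖R_L = (330 × 5640) / (330 + 5640) = 311.8 kΩ.
V_out = 6.81 × 311.8 / (9.76 + 311.8) = 6.81 × 311.8/321.5 = 6.60 V.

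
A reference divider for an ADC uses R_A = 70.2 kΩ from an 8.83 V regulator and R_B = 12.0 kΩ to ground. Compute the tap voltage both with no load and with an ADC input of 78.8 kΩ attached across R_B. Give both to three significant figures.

Open-circuit: V = 8.83 × 12.0/(70.2 + 12.0) = 1.29 V.
With the load, R_B becomes R_B‖R_L = 10.41 kΩ, so V = 8.83 × 10.41/80.61 = 1.14 V.

Unloaded: 1.29 V; loaded: 1.14 V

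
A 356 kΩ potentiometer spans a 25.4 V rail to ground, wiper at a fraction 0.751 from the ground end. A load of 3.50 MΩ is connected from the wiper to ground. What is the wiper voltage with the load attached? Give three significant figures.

The wiper splits the pot into (1−α)R = 88.64 kΩ above and αR = 267.4 kΩ below.
Lower section ‖ load = 248.4 kΩ.
V_wiper = 25.4 × 248.4/(88.64 + 248.4) = 18.7 V.

V ≈ 18.7 V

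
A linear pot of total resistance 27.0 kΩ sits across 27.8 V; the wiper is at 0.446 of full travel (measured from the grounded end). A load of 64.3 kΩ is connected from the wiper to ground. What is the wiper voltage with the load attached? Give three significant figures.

The wiper splits the pot into (1−α)R = 14.96 kΩ above and αR = 12.04 kΩ below.
Lower section ‖ load = 10.14 kΩ.
V_wiper = 27.8 × 10.14/(14.96 + 10.14) = 11.2 V.

V ≈ 11.2 V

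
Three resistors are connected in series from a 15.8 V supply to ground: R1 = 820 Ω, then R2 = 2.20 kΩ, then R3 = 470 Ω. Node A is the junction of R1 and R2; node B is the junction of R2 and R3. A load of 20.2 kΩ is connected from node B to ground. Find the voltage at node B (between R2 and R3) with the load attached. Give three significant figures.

V ≈ 2.09 V

At node B, R3 is in parallel with the load: R3‖R_L = 459.3 Ω.
Below node A the resistance is R2 + (R3‖R_L) = 2659 Ω, so V_A = 15.8 × 2659/3479 = 12.08 V.
Then V_B = V_A × (R3‖R_L)/(R2 + R3‖R_L) = 12.08 × 459.3/2659 = 2.09 V.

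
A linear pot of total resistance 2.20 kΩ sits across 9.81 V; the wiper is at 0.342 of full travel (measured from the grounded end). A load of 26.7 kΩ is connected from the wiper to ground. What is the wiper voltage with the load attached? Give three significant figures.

The wiper splits the pot into (1−α)R = 1448 Ω above and αR = 752.4 Ω below.
Lower section ‖ load = 731.8 Ω.
V_wiper = 9.81 × 731.8/(1448 + 731.8) = 3.29 V.

V ≈ 3.29 V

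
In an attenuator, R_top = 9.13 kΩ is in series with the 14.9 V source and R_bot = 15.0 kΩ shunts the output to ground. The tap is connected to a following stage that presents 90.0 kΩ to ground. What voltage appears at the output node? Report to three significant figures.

V_out ≈ 8.71 V

The load sits in parallel with R_bot: R_bot‖R_L = (15.0 × 90.0) / (15.0 + 90.0) = 12.86 kΩ.
V_out = 14.9 × 12.86 / (9.13 + 12.86) = 14.9 × 12.86/21.99 = 8.71 V.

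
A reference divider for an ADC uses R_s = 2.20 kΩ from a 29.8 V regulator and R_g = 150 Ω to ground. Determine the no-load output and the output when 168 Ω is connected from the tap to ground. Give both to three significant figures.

Unloaded: 1.90 V; loaded: 1.04 V

Open-circuit: V = 29.8 × 150/(2200 + 150) = 1.90 V.
With the load, R_g becomes R_g‖R_L = 79.25 Ω, so V = 29.8 × 79.25/2279 = 1.04 V.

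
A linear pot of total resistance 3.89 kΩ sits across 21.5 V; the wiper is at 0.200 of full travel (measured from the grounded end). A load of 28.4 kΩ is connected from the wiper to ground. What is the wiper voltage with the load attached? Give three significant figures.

The wiper splits the pot into (1−α)R = 3112 Ω above and αR = 778.0 Ω below.
Lower section ‖ load = 757.3 Ω.
V_wiper = 21.5 × 757.3/(3112 + 757.3) = 4.21 V.

V ≈ 4.21 V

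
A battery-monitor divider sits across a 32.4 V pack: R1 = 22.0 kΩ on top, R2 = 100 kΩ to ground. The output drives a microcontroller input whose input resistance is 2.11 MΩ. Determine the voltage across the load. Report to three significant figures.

The load sits in parallel with R2: R2‖R_L = (100 × 2110) / (100 + 2110) = 95.48 kΩ.
V_out = 32.4 × 95.48 / (22.0 + 95.48) = 32.4 × 95.48/117.5 = 26.3 V.

V_out ≈ 26.3 V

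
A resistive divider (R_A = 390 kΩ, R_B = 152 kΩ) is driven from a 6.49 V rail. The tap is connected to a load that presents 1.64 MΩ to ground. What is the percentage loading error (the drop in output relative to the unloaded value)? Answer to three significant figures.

6.25 %

The divider's output (Thévenin) resistance is R_A‖R_B = 109.4 kΩ.
Fractional drop under load = R_th/(R_th + R_L) = 109.4 / (109.4 + 1640) = 0.06252.
So the output falls by 6.25 %.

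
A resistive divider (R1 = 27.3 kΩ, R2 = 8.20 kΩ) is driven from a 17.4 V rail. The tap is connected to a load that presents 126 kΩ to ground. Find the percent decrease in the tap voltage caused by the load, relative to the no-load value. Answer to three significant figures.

The divider's output (Thévenin) resistance is R1‖R2 = 6.306 kΩ.
Fractional drop under load = R_th/(R_th + R_L) = 6.306 / (6.306 + 126) = 0.04766.
So the output falls by 4.77 %.

4.77 %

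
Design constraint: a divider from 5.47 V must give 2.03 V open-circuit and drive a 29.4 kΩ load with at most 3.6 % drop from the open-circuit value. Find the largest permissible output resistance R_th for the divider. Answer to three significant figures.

Loading drop = R_th/(R_th + R_L) ≤ 0.0360, so R_th ≤ R_L · ε/(1−ε) = 29.4 kΩ × 0.0360/0.9640 = 1.10 kΩ.

R_th ≤ 1.10 kΩ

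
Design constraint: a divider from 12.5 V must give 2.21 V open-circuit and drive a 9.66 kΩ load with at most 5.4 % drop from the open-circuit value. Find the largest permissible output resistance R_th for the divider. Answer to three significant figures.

Loading drop = R_th/(R_th + R_L) ≤ 0.0540, so R_th ≤ R_L · ε/(1−ε) = 9.66 kΩ × 0.0540/0.9460 = 551 Ω.

R_th ≤ 551 Ω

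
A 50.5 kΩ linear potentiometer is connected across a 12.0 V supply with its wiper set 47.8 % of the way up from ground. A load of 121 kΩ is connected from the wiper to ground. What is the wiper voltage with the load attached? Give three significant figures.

The wiper splits the pot into (1−α)R = 26.36 kΩ above and αR = 24.14 kΩ below.
Lower section ‖ load = 20.12 kΩ.
V_wiper = 12.0 × 20.12/(26.36 + 20.12) = 5.20 V.

V ≈ 5.20 V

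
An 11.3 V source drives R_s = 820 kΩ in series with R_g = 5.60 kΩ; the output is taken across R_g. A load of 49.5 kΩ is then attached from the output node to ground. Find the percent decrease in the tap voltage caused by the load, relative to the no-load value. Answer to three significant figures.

Unloaded V = 11.3 × 5.60/825.6 = 0.076647 V.
Loaded: R_g‖R_L = 5.031 kΩ, giving V = 11.3 × 5.031/825.0 = 0.068905 V.
Drop = (0.076647 − 0.068905) / 0.076647 = 10.1 %.

10.1 %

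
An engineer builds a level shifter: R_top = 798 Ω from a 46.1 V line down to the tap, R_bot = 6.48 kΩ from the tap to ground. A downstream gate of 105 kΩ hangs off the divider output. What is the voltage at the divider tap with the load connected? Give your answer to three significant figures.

The load sits in parallel with R_bot: R_bot‖R_L = (6480 × 105000) / (6480 + 105000) = 6103 Ω.
V_out = 46.1 × 6103 / (798 + 6103) = 46.1 × 6103/6901 = 40.8 V.
(Unloaded it would have been 41.0 V.)

V_out ≈ 40.8 V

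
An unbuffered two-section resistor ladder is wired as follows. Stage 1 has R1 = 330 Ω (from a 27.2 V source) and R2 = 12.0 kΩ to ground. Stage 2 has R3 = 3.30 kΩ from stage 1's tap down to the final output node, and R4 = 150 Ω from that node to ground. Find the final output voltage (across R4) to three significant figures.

Stage 2 presents R3+R4 = 3450 Ω as a load on stage 1's tap.
Stage 1's lower leg becomes R2‖(R3+R4) = 2680 Ω, so V_mid = 27.2 × 2680/3010 = 24.22 V.
Stage 2 is itself unloaded: V_out = V_mid × R4/(R3+R4) = 24.22 × 150/3450 = 1.05 V.

V_out ≈ 1.05 V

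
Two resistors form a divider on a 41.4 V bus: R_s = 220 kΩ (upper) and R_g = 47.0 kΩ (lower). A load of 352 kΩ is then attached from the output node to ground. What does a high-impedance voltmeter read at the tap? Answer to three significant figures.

The load sits in parallel with R_g: R_g‖R_L = (47.0 × 352) / (47.0 + 352) = 41.46 kΩ.
V_out = 41.4 × 41.46 / (220 + 41.46) = 41.4 × 41.46/261.5 = 6.57 V.

V_out ≈ 6.57 V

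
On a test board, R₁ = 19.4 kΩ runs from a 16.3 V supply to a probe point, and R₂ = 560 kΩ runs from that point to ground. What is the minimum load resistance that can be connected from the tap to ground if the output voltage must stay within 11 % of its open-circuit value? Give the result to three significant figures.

R_L(min) ≈ 152 kΩ

Output resistance R_th = R₁‖R₂ = (19.4 × 560)/579.4 = 18.75 kΩ.
The fractional drop is R_th/(R_th + R_L); requiring this ≤ 0.110 gives R_L ≥ R_th(1/0.110 − 1) = 18.75 × 8.091 = 152 kΩ.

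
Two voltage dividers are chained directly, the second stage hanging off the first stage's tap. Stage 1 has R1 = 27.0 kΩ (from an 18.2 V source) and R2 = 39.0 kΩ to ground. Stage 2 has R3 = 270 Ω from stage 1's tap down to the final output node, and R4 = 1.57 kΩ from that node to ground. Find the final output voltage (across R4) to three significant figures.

Stage 2 presents R3+R4 = 1840 Ω as a load on stage 1's tap.
Stage 1's lower leg becomes R2‖(R3+R4) = 1757 Ω, so V_mid = 18.2 × 1757/28760 = 1.112 V.
Stage 2 is itself unloaded: V_out = V_mid × R4/(R3+R4) = 1.112 × 1570/1840 = 0.949 V.

V_out ≈ 0.949 V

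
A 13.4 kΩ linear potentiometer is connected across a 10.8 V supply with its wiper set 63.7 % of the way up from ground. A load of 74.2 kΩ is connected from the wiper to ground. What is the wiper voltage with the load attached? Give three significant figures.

The wiper splits the pot into (1−α)R = 4.864 kΩ above and αR = 8.536 kΩ below.
Lower section ‖ load = 7.655 kΩ.
V_wiper = 10.8 × 7.655/(4.864 + 7.655) = 6.60 V.

V ≈ 6.60 V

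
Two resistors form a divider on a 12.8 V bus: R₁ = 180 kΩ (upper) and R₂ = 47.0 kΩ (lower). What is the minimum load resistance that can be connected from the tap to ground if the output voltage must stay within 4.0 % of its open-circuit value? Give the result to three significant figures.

R_L(min) ≈ 894 kΩ

Output resistance R_th = R₁‖R₂ = (180 × 47.0)/227.0 = 37.27 kΩ.
The fractional drop is R_th/(R_th + R_L); requiring this ≤ 0.0400 gives R_L ≥ R_th(1/0.0400 − 1) = 37.27 × 24.00 = 894 kΩ.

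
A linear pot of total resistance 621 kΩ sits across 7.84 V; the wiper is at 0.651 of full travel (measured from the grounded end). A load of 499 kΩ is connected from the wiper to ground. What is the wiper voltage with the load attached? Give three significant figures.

V ≈ 3.98 V

The wiper splits the pot into (1−α)R = 216.7 kΩ above and αR = 404.3 kΩ below.
Lower section ‖ load = 223.3 kΩ.
V_wiper = 7.84 × 223.3/(216.7 + 223.3) = 3.98 V.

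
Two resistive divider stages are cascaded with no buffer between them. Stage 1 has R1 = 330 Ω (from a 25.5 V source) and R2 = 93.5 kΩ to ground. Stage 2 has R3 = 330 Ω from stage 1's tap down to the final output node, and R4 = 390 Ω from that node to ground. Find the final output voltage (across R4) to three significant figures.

V_out ≈ 9.45 V

Stage 2 presents R3+R4 = 720.0 Ω as a load on stage 1's tap.
Stage 1's lower leg becomes R2‖(R3+R4) = 714.5 Ω, so V_mid = 25.5 × 714.5/1044 = 17.44 V.
Stage 2 is itself unloaded: V_out = V_mid × R4/(R3+R4) = 17.44 × 390/720.0 = 9.45 V.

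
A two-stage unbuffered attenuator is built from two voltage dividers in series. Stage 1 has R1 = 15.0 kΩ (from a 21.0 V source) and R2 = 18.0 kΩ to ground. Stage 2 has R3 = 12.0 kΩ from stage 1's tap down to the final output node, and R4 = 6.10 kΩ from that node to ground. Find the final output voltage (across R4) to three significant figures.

V_out ≈ 2.66 V

Stage 2 presents R3+R4 = 18.10 kΩ as a load on stage 1's tap.
Stage 1's lower leg becomes R2‖(R3+R4) = 9.025 kΩ, so V_mid = 21.0 × 9.025/24.02 = 7.889 V.
Stage 2 is itself unloaded: V_out = V_mid × R4/(R3+R4) = 7.889 × 6.10/18.10 = 2.66 V.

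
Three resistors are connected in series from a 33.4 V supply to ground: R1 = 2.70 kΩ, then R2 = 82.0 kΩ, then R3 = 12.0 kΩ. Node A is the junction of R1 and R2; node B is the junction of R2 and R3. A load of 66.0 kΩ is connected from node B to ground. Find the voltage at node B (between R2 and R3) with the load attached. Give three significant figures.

V ≈ 3.58 V

At node B, R3 is in parallel with the load: R3‖R_L = 10.15 kΩ.
Below node A the resistance is R2 + (R3‖R_L) = 92.15 kΩ, so V_A = 33.4 × 92.15/94.85 = 32.45 V.
Then V_B = V_A × (R3‖R_L)/(R2 + R3‖R_L) = 32.45 × 10.15/92.15 = 3.58 V.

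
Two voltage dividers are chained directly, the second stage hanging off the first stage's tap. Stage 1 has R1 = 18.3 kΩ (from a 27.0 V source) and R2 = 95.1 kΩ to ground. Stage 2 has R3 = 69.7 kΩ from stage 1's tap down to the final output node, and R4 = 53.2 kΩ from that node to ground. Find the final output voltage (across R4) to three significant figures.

Stage 2 presents R3+R4 = 122.9 kΩ as a load on stage 1's tap.
Stage 1's lower leg becomes R2‖(R3+R4) = 53.61 kΩ, so V_mid = 27.0 × 53.61/71.91 = 20.13 V.
Stage 2 is itself unloaded: V_out = V_mid × R4/(R3+R4) = 20.13 × 53.2/122.9 = 8.71 V.

V_out ≈ 8.71 V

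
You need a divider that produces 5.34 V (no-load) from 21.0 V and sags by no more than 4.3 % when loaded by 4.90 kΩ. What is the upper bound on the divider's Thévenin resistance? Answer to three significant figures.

R_th ≤ 220 Ω

Loading drop = R_th/(R_th + R_L) ≤ 0.0430, so R_th ≤ R_L · ε/(1−ε) = 4.90 kΩ × 0.0430/0.9570 = 220 Ω.
(Any R1, R2 with R2/(R1+R2) = 0.254 and R1‖R2 ≤ 220 Ω will meet the spec.)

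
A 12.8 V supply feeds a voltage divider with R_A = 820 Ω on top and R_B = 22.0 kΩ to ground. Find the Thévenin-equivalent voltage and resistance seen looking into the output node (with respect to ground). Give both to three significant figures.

V_th is the open-circuit tap voltage: 12.8 × 22000/(820 + 22000) = 12.3 V.
With the supply zeroed, R_A and R_B appear in parallel from the tap: R_th = R_A‖R_B = (820 × 22000)/22820 = 791 Ω.

V_th = 12.3 V, R_th = 791 Ω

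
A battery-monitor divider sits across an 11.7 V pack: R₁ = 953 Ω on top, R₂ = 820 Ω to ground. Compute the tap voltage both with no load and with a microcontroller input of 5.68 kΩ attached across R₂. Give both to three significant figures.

Open-circuit: V = 11.7 × 820/(953 + 820) = 5.41 V.
With the load, R₂ becomes R₂‖R_L = 716.6 Ω, so V = 11.7 × 716.6/1670 = 5.02 V.

Unloaded: 5.41 V; loaded: 5.02 V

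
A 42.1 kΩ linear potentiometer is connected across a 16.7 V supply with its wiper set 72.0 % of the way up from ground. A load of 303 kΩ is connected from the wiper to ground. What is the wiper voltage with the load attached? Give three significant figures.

V ≈ 11.7 V

The wiper splits the pot into (1−α)R = 11.79 kΩ above and αR = 30.31 kΩ below.
Lower section ‖ load = 27.56 kΩ.
V_wiper = 16.7 × 27.56/(11.79 + 27.56) = 11.7 V.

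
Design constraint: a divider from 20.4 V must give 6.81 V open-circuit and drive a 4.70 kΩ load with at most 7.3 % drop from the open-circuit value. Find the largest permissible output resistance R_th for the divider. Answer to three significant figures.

Loading drop = R_th/(R_th + R_L) ≤ 0.0730, so R_th ≤ R_L · ε/(1−ε) = 4.70 kΩ × 0.0730/0.9270 = 370 Ω.

R_th ≤ 370 Ω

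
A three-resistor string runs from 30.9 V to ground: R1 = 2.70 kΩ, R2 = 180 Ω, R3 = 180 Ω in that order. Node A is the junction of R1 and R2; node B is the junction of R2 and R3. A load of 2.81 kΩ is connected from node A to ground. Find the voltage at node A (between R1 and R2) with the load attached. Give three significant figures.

Below node A the series string R2+R3 = 360.0 Ω sits in parallel with the 2810 Ω load: 319.1 Ω.
V_A = 30.9 × 319.1/(2700 + 319.1) = 3.27 V.

V ≈ 3.27 V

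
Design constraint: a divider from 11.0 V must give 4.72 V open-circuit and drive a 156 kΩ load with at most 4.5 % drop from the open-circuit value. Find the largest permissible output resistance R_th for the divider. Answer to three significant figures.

R_th ≤ 7.35 kΩ

Loading drop = R_th/(R_th + R_L) ≤ 0.0450, so R_th ≤ R_L · ε/(1−ε) = 156 kΩ × 0.0450/0.9550 = 7.35 kΩ.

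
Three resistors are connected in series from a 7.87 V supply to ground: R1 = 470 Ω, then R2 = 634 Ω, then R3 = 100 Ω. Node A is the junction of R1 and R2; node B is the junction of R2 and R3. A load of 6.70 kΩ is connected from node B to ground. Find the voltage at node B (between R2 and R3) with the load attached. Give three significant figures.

At node B, R3 is in parallel with the load: R3‖R_L = 98.53 Ω.
Below node A the resistance is R2 + (R3‖R_L) = 732.5 Ω, so V_A = 7.87 × 732.5/1203 = 4.794 V.
Then V_B = V_A × (R3‖R_L)/(R2 + R3‖R_L) = 4.794 × 98.53/732.5 = 0.645 V.

V ≈ 0.645 V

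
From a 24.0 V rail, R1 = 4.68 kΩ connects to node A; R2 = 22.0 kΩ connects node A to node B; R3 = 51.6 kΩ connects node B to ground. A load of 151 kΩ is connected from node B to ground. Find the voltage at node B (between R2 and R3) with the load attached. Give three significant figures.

V ≈ 14.2 V

At node B, R3 is in parallel with the load: R3‖R_L = 38.46 kΩ.
Below node A the resistance is R2 + (R3‖R_L) = 60.46 kΩ, so V_A = 24.0 × 60.46/65.14 = 22.28 V.
Then V_B = V_A × (R3‖R_L)/(R2 + R3‖R_L) = 22.28 × 38.46/60.46 = 14.2 V.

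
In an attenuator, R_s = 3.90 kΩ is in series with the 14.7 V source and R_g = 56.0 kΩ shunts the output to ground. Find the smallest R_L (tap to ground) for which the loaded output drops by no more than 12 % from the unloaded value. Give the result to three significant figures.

Output resistance R_th = R_s‖R_g = (3.90 × 56.0)/59.90 = 3.646 kΩ.
The fractional drop is R_th/(R_th + R_L); requiring this ≤ 0.120 gives R_L ≥ R_th(1/0.120 − 1) = 3.646 × 7.333 = 26.7 kΩ.

R_L(min) ≈ 26.7 kΩ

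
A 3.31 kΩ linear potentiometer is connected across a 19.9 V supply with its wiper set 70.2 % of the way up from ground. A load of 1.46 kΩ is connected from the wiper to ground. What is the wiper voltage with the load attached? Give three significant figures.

V ≈ 9.48 V

The wiper splits the pot into (1−α)R = 986.4 Ω above and αR = 2324 Ω below.
Lower section ‖ load = 896.6 Ω.
V_wiper = 19.9 × 896.6/(986.4 + 896.6) = 9.48 V.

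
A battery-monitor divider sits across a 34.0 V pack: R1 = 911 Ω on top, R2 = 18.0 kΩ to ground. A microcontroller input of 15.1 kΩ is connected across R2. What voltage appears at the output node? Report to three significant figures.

V_out ≈ 30.6 V

The load sits in parallel with R2: R2‖R_L = (18000 × 15100) / (18000 + 15100) = 8211 Ω.
V_out = 34.0 × 8211 / (911 + 8211) = 34.0 × 8211/9122 = 30.6 V.
(Unloaded it would have been 32.4 V.)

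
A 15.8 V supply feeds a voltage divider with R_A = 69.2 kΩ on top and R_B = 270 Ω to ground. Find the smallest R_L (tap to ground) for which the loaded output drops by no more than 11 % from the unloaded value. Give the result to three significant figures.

Output resistance R_th = R_A‖R_B = (69200 × 270)/69470 = 269.0 Ω.
The fractional drop is R_th/(R_th + R_L); requiring this ≤ 0.110 gives R_L ≥ R_th(1/0.110 − 1) = 269.0 × 8.091 = 2.18 kΩ.

R_L(min) ≈ 2.18 kΩ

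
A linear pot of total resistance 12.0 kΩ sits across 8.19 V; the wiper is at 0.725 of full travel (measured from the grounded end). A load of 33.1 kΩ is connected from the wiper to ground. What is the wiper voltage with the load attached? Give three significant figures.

V ≈ 5.54 V

The wiper splits the pot into (1−α)R = 3.300 kΩ above and αR = 8.700 kΩ below.
Lower section ‖ load = 6.889 kΩ.
V_wiper = 8.19 × 6.889/(3.300 + 6.889) = 5.54 V.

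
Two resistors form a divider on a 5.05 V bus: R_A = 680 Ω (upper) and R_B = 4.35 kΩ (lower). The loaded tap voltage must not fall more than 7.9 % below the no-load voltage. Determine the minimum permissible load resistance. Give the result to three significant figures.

Output resistance R_th = R_A‖R_B = (680 × 4350)/5030 = 588.1 Ω.
The fractional drop is R_th/(R_th + R_L); requiring this ≤ 0.0790 gives R_L ≥ R_th(1/0.0790 − 1) = 588.1 × 11.66 = 6.86 kΩ.

R_L(min) ≈ 6.86 kΩ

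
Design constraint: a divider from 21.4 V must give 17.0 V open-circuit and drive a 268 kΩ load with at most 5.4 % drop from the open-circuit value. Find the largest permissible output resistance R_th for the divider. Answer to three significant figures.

Loading drop = R_th/(R_th + R_L) ≤ 0.0540, so R_th ≤ R_L · ε/(1−ε) = 268 kΩ × 0.0540/0.9460 = 15.3 kΩ.

R_th ≤ 15.3 kΩ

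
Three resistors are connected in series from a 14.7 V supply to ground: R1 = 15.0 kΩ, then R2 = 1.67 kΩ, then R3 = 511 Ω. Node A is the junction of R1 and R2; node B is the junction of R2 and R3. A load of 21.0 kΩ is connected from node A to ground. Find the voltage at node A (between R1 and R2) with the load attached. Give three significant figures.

Below node A the series string R2+R3 = 2181 Ω sits in parallel with the 21000 Ω load: 1976 Ω.
V_A = 14.7 × 1976/(15000 + 1976) = 1.71 V.

V ≈ 1.71 V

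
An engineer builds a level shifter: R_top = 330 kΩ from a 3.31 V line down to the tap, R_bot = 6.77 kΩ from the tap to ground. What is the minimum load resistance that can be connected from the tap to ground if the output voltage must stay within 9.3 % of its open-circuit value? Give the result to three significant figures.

R_L(min) ≈ 64.7 kΩ

Output resistance R_th = R_top‖R_bot = (330 × 6.77)/336.8 = 6.634 kΩ.
The fractional drop is R_th/(R_th + R_L); requiring this ≤ 0.0930 gives R_L ≥ R_th(1/0.0930 − 1) = 6.634 × 9.753 = 64.7 kΩ.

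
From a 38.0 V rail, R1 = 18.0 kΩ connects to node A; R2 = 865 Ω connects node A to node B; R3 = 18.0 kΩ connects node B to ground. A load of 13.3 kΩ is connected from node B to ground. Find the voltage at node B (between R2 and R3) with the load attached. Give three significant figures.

V ≈ 11.0 V

At node B, R3 is in parallel with the load: R3‖R_L = 7649 Ω.
Below node A the resistance is R2 + (R3‖R_L) = 8514 Ω, so V_A = 38.0 × 8514/26510 = 12.20 V.
Then V_B = V_A × (R3‖R_L)/(R2 + R3‖R_L) = 12.20 × 7649/8514 = 11.0 V.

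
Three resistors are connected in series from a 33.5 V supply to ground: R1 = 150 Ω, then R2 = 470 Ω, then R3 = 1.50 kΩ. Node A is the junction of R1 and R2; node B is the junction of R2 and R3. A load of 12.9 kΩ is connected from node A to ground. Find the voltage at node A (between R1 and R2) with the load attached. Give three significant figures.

Below node A the series string R2+R3 = 1970 Ω sits in parallel with the 12900 Ω load: 1709 Ω.
V_A = 33.5 × 1709/(150 + 1709) = 30.8 V.

V ≈ 30.8 V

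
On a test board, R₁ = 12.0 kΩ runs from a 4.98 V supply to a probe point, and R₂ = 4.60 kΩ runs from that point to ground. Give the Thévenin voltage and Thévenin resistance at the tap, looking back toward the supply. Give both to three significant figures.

V_th is the open-circuit tap voltage: 4.98 × 4.60/(12.0 + 4.60) = 1.38 V.
With the supply zeroed, R₁ and R₂ appear in parallel from the tap: R_th = R₁‖R₂ = (12.0 × 4.60)/16.60 = 3.33 kΩ.

V_th = 1.38 V, R_th = 3.33 kΩ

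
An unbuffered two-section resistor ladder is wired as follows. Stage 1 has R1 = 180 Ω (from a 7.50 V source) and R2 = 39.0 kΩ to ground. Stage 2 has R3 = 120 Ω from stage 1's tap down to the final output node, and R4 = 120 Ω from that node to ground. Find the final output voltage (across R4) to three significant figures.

Stage 2 presents R3+R4 = 240.0 Ω as a load on stage 1's tap.
Stage 1's lower leg becomes R2‖(R3+R4) = 238.5 Ω, so V_mid = 7.50 × 238.5/418.5 = 4.274 V.
Stage 2 is itself unloaded: V_out = V_mid × R4/(R3+R4) = 4.274 × 120/240.0 = 2.14 V.

V_out ≈ 2.14 V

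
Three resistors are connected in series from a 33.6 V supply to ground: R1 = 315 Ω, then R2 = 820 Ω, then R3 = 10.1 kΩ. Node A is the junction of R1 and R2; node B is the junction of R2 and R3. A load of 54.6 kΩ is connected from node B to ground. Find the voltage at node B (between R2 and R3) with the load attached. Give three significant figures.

V ≈ 29.7 V

At node B, R3 is in parallel with the load: R3‖R_L = 8523 Ω.
Below node A the resistance is R2 + (R3‖R_L) = 9343 Ω, so V_A = 33.6 × 9343/9658 = 32.50 V.
Then V_B = V_A × (R3‖R_L)/(R2 + R3‖R_L) = 32.50 × 8523/9343 = 29.7 V.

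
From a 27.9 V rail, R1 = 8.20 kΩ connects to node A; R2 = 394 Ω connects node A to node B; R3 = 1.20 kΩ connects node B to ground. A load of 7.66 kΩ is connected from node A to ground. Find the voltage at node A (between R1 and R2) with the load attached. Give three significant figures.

V ≈ 3.87 V

Below node A the series string R2+R3 = 1594 Ω sits in parallel with the 7660 Ω load: 1319 Ω.
V_A = 27.9 × 1319/(8200 + 1319) = 3.87 V.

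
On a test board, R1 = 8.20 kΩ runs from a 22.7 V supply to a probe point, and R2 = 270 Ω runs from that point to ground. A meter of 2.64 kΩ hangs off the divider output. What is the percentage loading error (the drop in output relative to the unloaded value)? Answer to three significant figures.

The divider's output (Thévenin) resistance is R1‖R2 = 261.4 Ω.
Fractional drop under load = R_th/(R_th + R_L) = 261.4 / (261.4 + 2640) = 0.09009.
So the output falls by 9.01 %.

9.01 %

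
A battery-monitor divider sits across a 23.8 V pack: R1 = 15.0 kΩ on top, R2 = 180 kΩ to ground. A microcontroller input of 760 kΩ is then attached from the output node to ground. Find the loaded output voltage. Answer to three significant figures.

V_out ≈ 21.6 V

The load sits in parallel with R2: R2‖R_L = (180 × 760) / (180 + 760) = 145.5 kΩ.
V_out = 23.8 × 145.5 / (15.0 + 145.5) = 23.8 × 145.5/160.5 = 21.6 V.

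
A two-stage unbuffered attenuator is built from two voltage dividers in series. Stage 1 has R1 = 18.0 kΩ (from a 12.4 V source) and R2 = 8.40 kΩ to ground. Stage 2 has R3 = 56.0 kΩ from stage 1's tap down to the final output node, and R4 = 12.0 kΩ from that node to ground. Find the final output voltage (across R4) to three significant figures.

V_out ≈ 0.642 V

Stage 2 presents R3+R4 = 68.00 kΩ as a load on stage 1's tap.
Stage 1's lower leg becomes R2‖(R3+R4) = 7.476 kΩ, so V_mid = 12.4 × 7.476/25.48 = 3.639 V.
Stage 2 is itself unloaded: V_out = V_mid × R4/(R3+R4) = 3.639 × 12.0/68.00 = 0.642 V.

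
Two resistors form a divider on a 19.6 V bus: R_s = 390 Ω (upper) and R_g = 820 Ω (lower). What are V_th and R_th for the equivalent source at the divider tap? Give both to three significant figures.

V_th = 13.3 V, R_th = 264 Ω

V_th is the open-circuit tap voltage: 19.6 × 820/(390 + 820) = 13.3 V.
With the supply zeroed, R_s and R_g appear in parallel from the tap: R_th = R_s‖R_g = (390 × 820)/1210 = 264 Ω.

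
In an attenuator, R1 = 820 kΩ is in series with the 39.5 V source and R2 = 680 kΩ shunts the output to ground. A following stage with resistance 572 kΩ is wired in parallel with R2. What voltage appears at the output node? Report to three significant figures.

V_out ≈ 10.9 V

The load sits in parallel with R2: R2‖R_L = (680 × 572) / (680 + 572) = 310.7 kΩ.
V_out = 39.5 × 310.7 / (820 + 310.7) = 39.5 × 310.7/1131 = 10.9 V.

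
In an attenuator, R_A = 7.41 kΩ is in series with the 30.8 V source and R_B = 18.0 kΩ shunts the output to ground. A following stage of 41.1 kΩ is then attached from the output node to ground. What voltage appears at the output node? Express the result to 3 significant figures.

V_out ≈ 19.3 V

The load sits in parallel with R_B: R_B‖R_L = (18.0 × 41.1) / (18.0 + 41.1) = 12.52 kΩ.
V_out = 30.8 × 12.52 / (7.41 + 12.52) = 30.8 × 12.52/19.93 = 19.3 V.
(Unloaded it would have been 21.8 V.)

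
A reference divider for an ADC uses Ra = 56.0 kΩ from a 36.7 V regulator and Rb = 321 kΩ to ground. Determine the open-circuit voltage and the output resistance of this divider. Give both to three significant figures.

V_th is the open-circuit tap voltage: 36.7 × 321/(56.0 + 321) = 31.2 V.
With the supply zeroed, Ra and Rb appear in parallel from the tap: R_th = Ra‖Rb = (56.0 × 321)/377.0 = 47.7 kΩ.

V_th = 31.2 V, R_th = 47.7 kΩ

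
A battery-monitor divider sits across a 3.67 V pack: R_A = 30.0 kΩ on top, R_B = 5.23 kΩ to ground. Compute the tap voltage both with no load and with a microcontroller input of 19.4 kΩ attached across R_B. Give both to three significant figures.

Open-circuit: V = 3.67 × 5.23/(30.0 + 5.23) = 0.545 V.
With the load, R_B becomes R_B‖R_L = 4.119 kΩ, so V = 3.67 × 4.119/34.12 = 0.443 V.

Unloaded: 0.545 V; loaded: 0.443 V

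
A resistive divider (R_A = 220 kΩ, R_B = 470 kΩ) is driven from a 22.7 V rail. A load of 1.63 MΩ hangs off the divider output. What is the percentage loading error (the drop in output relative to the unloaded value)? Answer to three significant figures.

8.42 %

Unloaded V = 22.7 × 470/690.0 = 15.462 V.
Loaded: R_B‖R_L = 364.8 kΩ, giving V = 22.7 × 364.8/584.8 = 14.160 V.
Drop = (15.462 − 14.160) / 15.462 = 8.42 %.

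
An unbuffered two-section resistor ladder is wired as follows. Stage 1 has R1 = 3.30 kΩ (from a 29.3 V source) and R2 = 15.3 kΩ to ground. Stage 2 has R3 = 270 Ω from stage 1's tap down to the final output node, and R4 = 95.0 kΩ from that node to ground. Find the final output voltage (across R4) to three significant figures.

Stage 2 presents R3+R4 = 95270 Ω as a load on stage 1's tap.
Stage 1's lower leg becomes R2‖(R3+R4) = 13180 Ω, so V_mid = 29.3 × 13180/16480 = 23.43 V.
Stage 2 is itself unloaded: V_out = V_mid × R4/(R3+R4) = 23.43 × 95000/95270 = 23.4 V.

V_out ≈ 23.4 V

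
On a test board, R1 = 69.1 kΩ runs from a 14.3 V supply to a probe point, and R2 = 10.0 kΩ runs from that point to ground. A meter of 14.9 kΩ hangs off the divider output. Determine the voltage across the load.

V_out ≈ 1.14 V

The load sits in parallel with R2: R2‖R_L = (10.0 × 14.9) / (10.0 + 14.9) = 5.984 kΩ.
V_out = 14.3 × 5.984 / (69.1 + 5.984) = 14.3 × 5.984/75.08 = 1.14 V.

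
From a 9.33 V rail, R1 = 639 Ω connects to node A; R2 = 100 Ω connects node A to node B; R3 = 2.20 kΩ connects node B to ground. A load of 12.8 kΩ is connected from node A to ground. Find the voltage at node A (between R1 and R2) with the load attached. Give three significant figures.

V ≈ 7.03 V

Below node A the series string R2+R3 = 2300 Ω sits in parallel with the 12800 Ω load: 1950 Ω.
V_A = 9.33 × 1950/(639 + 1950) = 7.03 V.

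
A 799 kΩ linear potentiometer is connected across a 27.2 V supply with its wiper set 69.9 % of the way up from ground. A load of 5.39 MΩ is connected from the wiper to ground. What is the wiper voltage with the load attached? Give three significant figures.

V ≈ 18.4 V

The wiper splits the pot into (1−α)R = 240.5 kΩ above and αR = 558.5 kΩ below.
Lower section ‖ load = 506.1 kΩ.
V_wiper = 27.2 × 506.1/(240.5 + 506.1) = 18.4 V.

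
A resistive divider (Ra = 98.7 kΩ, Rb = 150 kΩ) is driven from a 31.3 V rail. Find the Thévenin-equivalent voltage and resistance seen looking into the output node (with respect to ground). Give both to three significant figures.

V_th is the open-circuit tap voltage: 31.3 × 150/(98.7 + 150) = 18.9 V.
With the supply zeroed, Ra and Rb appear in parallel from the tap: R_th = Ra‖Rb = (98.7 × 150)/248.7 = 59.5 kΩ.

V_th = 18.9 V, R_th = 59.5 kΩ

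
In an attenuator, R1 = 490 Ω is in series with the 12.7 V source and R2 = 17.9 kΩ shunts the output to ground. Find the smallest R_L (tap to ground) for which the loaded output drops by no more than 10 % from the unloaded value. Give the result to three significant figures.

Output resistance R_th = R1‖R2 = (490 × 17900)/18390 = 476.9 Ω.
The fractional drop is R_th/(R_th + R_L); requiring this ≤ 0.100 gives R_L ≥ R_th(1/0.100 − 1) = 476.9 × 9.000 = 4.29 kΩ.

R_L(min) ≈ 4.29 kΩ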